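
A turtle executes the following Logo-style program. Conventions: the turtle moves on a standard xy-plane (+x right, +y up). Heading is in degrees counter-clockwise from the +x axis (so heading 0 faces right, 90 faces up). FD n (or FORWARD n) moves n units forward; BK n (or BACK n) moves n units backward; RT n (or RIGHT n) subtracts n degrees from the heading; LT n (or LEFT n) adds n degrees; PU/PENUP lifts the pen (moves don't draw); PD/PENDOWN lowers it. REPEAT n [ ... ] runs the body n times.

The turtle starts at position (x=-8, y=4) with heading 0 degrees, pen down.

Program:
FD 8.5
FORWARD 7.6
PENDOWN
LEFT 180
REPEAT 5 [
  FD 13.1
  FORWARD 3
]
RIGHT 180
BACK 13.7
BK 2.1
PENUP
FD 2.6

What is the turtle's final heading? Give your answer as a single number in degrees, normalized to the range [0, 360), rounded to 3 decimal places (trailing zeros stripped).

Executing turtle program step by step:
Start: pos=(-8,4), heading=0, pen down
FD 8.5: (-8,4) -> (0.5,4) [heading=0, draw]
FD 7.6: (0.5,4) -> (8.1,4) [heading=0, draw]
PD: pen down
LT 180: heading 0 -> 180
REPEAT 5 [
  -- iteration 1/5 --
  FD 13.1: (8.1,4) -> (-5,4) [heading=180, draw]
  FD 3: (-5,4) -> (-8,4) [heading=180, draw]
  -- iteration 2/5 --
  FD 13.1: (-8,4) -> (-21.1,4) [heading=180, draw]
  FD 3: (-21.1,4) -> (-24.1,4) [heading=180, draw]
  -- iteration 3/5 --
  FD 13.1: (-24.1,4) -> (-37.2,4) [heading=180, draw]
  FD 3: (-37.2,4) -> (-40.2,4) [heading=180, draw]
  -- iteration 4/5 --
  FD 13.1: (-40.2,4) -> (-53.3,4) [heading=180, draw]
  FD 3: (-53.3,4) -> (-56.3,4) [heading=180, draw]
  -- iteration 5/5 --
  FD 13.1: (-56.3,4) -> (-69.4,4) [heading=180, draw]
  FD 3: (-69.4,4) -> (-72.4,4) [heading=180, draw]
]
RT 180: heading 180 -> 0
BK 13.7: (-72.4,4) -> (-86.1,4) [heading=0, draw]
BK 2.1: (-86.1,4) -> (-88.2,4) [heading=0, draw]
PU: pen up
FD 2.6: (-88.2,4) -> (-85.6,4) [heading=0, move]
Final: pos=(-85.6,4), heading=0, 14 segment(s) drawn

Answer: 0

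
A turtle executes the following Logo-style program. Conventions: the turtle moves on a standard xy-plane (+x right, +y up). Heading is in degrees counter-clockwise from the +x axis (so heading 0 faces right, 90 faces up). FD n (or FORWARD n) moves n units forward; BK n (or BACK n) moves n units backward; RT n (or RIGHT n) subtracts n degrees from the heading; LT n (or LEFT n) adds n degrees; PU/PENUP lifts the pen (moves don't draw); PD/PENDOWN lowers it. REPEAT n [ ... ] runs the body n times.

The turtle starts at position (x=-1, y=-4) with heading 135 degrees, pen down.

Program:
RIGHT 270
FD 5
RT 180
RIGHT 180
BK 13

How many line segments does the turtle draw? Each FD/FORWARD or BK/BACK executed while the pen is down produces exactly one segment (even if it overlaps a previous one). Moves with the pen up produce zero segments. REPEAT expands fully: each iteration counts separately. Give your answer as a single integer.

Answer: 2

Derivation:
Executing turtle program step by step:
Start: pos=(-1,-4), heading=135, pen down
RT 270: heading 135 -> 225
FD 5: (-1,-4) -> (-4.536,-7.536) [heading=225, draw]
RT 180: heading 225 -> 45
RT 180: heading 45 -> 225
BK 13: (-4.536,-7.536) -> (4.657,1.657) [heading=225, draw]
Final: pos=(4.657,1.657), heading=225, 2 segment(s) drawn
Segments drawn: 2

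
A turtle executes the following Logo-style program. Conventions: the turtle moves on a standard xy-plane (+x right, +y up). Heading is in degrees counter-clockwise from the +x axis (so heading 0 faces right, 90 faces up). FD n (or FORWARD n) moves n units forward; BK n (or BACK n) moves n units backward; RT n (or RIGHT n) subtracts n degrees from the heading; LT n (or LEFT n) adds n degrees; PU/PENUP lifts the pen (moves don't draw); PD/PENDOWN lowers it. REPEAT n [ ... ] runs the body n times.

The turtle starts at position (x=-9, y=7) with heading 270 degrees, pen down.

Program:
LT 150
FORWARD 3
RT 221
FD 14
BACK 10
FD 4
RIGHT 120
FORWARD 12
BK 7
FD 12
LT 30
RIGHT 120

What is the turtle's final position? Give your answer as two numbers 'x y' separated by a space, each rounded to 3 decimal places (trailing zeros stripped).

Executing turtle program step by step:
Start: pos=(-9,7), heading=270, pen down
LT 150: heading 270 -> 60
FD 3: (-9,7) -> (-7.5,9.598) [heading=60, draw]
RT 221: heading 60 -> 199
FD 14: (-7.5,9.598) -> (-20.737,5.04) [heading=199, draw]
BK 10: (-20.737,5.04) -> (-11.282,8.296) [heading=199, draw]
FD 4: (-11.282,8.296) -> (-15.064,6.994) [heading=199, draw]
RT 120: heading 199 -> 79
FD 12: (-15.064,6.994) -> (-12.774,18.773) [heading=79, draw]
BK 7: (-12.774,18.773) -> (-14.11,11.902) [heading=79, draw]
FD 12: (-14.11,11.902) -> (-11.82,23.681) [heading=79, draw]
LT 30: heading 79 -> 109
RT 120: heading 109 -> 349
Final: pos=(-11.82,23.681), heading=349, 7 segment(s) drawn

Answer: -11.82 23.681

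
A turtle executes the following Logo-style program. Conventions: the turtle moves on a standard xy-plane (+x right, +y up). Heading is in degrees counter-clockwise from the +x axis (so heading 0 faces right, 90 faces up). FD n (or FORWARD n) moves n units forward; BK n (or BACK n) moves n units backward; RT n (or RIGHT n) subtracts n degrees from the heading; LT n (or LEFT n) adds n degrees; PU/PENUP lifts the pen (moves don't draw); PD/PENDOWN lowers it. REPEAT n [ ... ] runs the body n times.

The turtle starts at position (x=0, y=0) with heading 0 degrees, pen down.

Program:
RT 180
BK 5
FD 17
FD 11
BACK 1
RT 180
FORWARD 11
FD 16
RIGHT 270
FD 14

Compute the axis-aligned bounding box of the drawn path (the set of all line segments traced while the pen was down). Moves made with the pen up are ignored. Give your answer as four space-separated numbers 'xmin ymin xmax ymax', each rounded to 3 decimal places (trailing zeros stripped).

Answer: -23 0 5 14

Derivation:
Executing turtle program step by step:
Start: pos=(0,0), heading=0, pen down
RT 180: heading 0 -> 180
BK 5: (0,0) -> (5,0) [heading=180, draw]
FD 17: (5,0) -> (-12,0) [heading=180, draw]
FD 11: (-12,0) -> (-23,0) [heading=180, draw]
BK 1: (-23,0) -> (-22,0) [heading=180, draw]
RT 180: heading 180 -> 0
FD 11: (-22,0) -> (-11,0) [heading=0, draw]
FD 16: (-11,0) -> (5,0) [heading=0, draw]
RT 270: heading 0 -> 90
FD 14: (5,0) -> (5,14) [heading=90, draw]
Final: pos=(5,14), heading=90, 7 segment(s) drawn

Segment endpoints: x in {-23, -22, -12, -11, 0, 5, 5}, y in {0, 0, 0, 0, 0, 0, 14}
xmin=-23, ymin=0, xmax=5, ymax=14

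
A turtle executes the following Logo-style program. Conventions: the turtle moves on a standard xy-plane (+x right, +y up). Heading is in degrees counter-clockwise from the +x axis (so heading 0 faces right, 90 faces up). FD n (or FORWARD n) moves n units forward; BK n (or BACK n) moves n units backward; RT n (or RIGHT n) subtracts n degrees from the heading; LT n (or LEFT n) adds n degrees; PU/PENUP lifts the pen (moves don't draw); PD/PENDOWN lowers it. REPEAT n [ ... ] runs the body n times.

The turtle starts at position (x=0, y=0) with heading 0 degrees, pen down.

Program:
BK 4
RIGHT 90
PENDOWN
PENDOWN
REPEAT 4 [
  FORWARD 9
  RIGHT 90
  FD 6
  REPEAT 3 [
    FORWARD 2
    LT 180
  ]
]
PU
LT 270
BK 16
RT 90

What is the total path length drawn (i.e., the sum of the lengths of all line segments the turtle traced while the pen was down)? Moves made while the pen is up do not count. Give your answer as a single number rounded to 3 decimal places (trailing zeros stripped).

Executing turtle program step by step:
Start: pos=(0,0), heading=0, pen down
BK 4: (0,0) -> (-4,0) [heading=0, draw]
RT 90: heading 0 -> 270
PD: pen down
PD: pen down
REPEAT 4 [
  -- iteration 1/4 --
  FD 9: (-4,0) -> (-4,-9) [heading=270, draw]
  RT 90: heading 270 -> 180
  FD 6: (-4,-9) -> (-10,-9) [heading=180, draw]
  REPEAT 3 [
    -- iteration 1/3 --
    FD 2: (-10,-9) -> (-12,-9) [heading=180, draw]
    LT 180: heading 180 -> 0
    -- iteration 2/3 --
    FD 2: (-12,-9) -> (-10,-9) [heading=0, draw]
    LT 180: heading 0 -> 180
    -- iteration 3/3 --
    FD 2: (-10,-9) -> (-12,-9) [heading=180, draw]
    LT 180: heading 180 -> 0
  ]
  -- iteration 2/4 --
  FD 9: (-12,-9) -> (-3,-9) [heading=0, draw]
  RT 90: heading 0 -> 270
  FD 6: (-3,-9) -> (-3,-15) [heading=270, draw]
  REPEAT 3 [
    -- iteration 1/3 --
    FD 2: (-3,-15) -> (-3,-17) [heading=270, draw]
    LT 180: heading 270 -> 90
    -- iteration 2/3 --
    FD 2: (-3,-17) -> (-3,-15) [heading=90, draw]
    LT 180: heading 90 -> 270
    -- iteration 3/3 --
    FD 2: (-3,-15) -> (-3,-17) [heading=270, draw]
    LT 180: heading 270 -> 90
  ]
  -- iteration 3/4 --
  FD 9: (-3,-17) -> (-3,-8) [heading=90, draw]
  RT 90: heading 90 -> 0
  FD 6: (-3,-8) -> (3,-8) [heading=0, draw]
  REPEAT 3 [
    -- iteration 1/3 --
    FD 2: (3,-8) -> (5,-8) [heading=0, draw]
    LT 180: heading 0 -> 180
    -- iteration 2/3 --
    FD 2: (5,-8) -> (3,-8) [heading=180, draw]
    LT 180: heading 180 -> 0
    -- iteration 3/3 --
    FD 2: (3,-8) -> (5,-8) [heading=0, draw]
    LT 180: heading 0 -> 180
  ]
  -- iteration 4/4 --
  FD 9: (5,-8) -> (-4,-8) [heading=180, draw]
  RT 90: heading 180 -> 90
  FD 6: (-4,-8) -> (-4,-2) [heading=90, draw]
  REPEAT 3 [
    -- iteration 1/3 --
    FD 2: (-4,-2) -> (-4,0) [heading=90, draw]
    LT 180: heading 90 -> 270
    -- iteration 2/3 --
    FD 2: (-4,0) -> (-4,-2) [heading=270, draw]
    LT 180: heading 270 -> 90
    -- iteration 3/3 --
    FD 2: (-4,-2) -> (-4,0) [heading=90, draw]
    LT 180: heading 90 -> 270
  ]
]
PU: pen up
LT 270: heading 270 -> 180
BK 16: (-4,0) -> (12,0) [heading=180, move]
RT 90: heading 180 -> 90
Final: pos=(12,0), heading=90, 21 segment(s) drawn

Segment lengths:
  seg 1: (0,0) -> (-4,0), length = 4
  seg 2: (-4,0) -> (-4,-9), length = 9
  seg 3: (-4,-9) -> (-10,-9), length = 6
  seg 4: (-10,-9) -> (-12,-9), length = 2
  seg 5: (-12,-9) -> (-10,-9), length = 2
  seg 6: (-10,-9) -> (-12,-9), length = 2
  seg 7: (-12,-9) -> (-3,-9), length = 9
  seg 8: (-3,-9) -> (-3,-15), length = 6
  seg 9: (-3,-15) -> (-3,-17), length = 2
  seg 10: (-3,-17) -> (-3,-15), length = 2
  seg 11: (-3,-15) -> (-3,-17), length = 2
  seg 12: (-3,-17) -> (-3,-8), length = 9
  seg 13: (-3,-8) -> (3,-8), length = 6
  seg 14: (3,-8) -> (5,-8), length = 2
  seg 15: (5,-8) -> (3,-8), length = 2
  seg 16: (3,-8) -> (5,-8), length = 2
  seg 17: (5,-8) -> (-4,-8), length = 9
  seg 18: (-4,-8) -> (-4,-2), length = 6
  seg 19: (-4,-2) -> (-4,0), length = 2
  seg 20: (-4,0) -> (-4,-2), length = 2
  seg 21: (-4,-2) -> (-4,0), length = 2
Total = 88

Answer: 88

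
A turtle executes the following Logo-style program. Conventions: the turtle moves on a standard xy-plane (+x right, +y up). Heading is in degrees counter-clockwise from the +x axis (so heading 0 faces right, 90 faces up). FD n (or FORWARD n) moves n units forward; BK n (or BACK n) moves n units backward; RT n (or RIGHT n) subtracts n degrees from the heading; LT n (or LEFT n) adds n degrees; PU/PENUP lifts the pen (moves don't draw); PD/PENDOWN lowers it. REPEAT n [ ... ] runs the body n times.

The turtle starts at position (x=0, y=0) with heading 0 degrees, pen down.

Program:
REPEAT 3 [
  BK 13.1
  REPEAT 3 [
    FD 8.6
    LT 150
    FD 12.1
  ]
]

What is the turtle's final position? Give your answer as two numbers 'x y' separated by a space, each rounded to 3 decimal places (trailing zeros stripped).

Answer: -4.523 -12.077

Derivation:
Executing turtle program step by step:
Start: pos=(0,0), heading=0, pen down
REPEAT 3 [
  -- iteration 1/3 --
  BK 13.1: (0,0) -> (-13.1,0) [heading=0, draw]
  REPEAT 3 [
    -- iteration 1/3 --
    FD 8.6: (-13.1,0) -> (-4.5,0) [heading=0, draw]
    LT 150: heading 0 -> 150
    FD 12.1: (-4.5,0) -> (-14.979,6.05) [heading=150, draw]
    -- iteration 2/3 --
    FD 8.6: (-14.979,6.05) -> (-22.427,10.35) [heading=150, draw]
    LT 150: heading 150 -> 300
    FD 12.1: (-22.427,10.35) -> (-16.377,-0.129) [heading=300, draw]
    -- iteration 3/3 --
    FD 8.6: (-16.377,-0.129) -> (-12.077,-7.577) [heading=300, draw]
    LT 150: heading 300 -> 90
    FD 12.1: (-12.077,-7.577) -> (-12.077,4.523) [heading=90, draw]
  ]
  -- iteration 2/3 --
  BK 13.1: (-12.077,4.523) -> (-12.077,-8.577) [heading=90, draw]
  REPEAT 3 [
    -- iteration 1/3 --
    FD 8.6: (-12.077,-8.577) -> (-12.077,0.023) [heading=90, draw]
    LT 150: heading 90 -> 240
    FD 12.1: (-12.077,0.023) -> (-18.127,-10.456) [heading=240, draw]
    -- iteration 2/3 --
    FD 8.6: (-18.127,-10.456) -> (-22.427,-17.903) [heading=240, draw]
    LT 150: heading 240 -> 30
    FD 12.1: (-22.427,-17.903) -> (-11.948,-11.853) [heading=30, draw]
    -- iteration 3/3 --
    FD 8.6: (-11.948,-11.853) -> (-4.5,-7.553) [heading=30, draw]
    LT 150: heading 30 -> 180
    FD 12.1: (-4.5,-7.553) -> (-16.6,-7.553) [heading=180, draw]
  ]
  -- iteration 3/3 --
  BK 13.1: (-16.6,-7.553) -> (-3.5,-7.553) [heading=180, draw]
  REPEAT 3 [
    -- iteration 1/3 --
    FD 8.6: (-3.5,-7.553) -> (-12.1,-7.553) [heading=180, draw]
    LT 150: heading 180 -> 330
    FD 12.1: (-12.1,-7.553) -> (-1.621,-13.603) [heading=330, draw]
    -- iteration 2/3 --
    FD 8.6: (-1.621,-13.603) -> (5.827,-17.903) [heading=330, draw]
    LT 150: heading 330 -> 120
    FD 12.1: (5.827,-17.903) -> (-0.223,-7.425) [heading=120, draw]
    -- iteration 3/3 --
    FD 8.6: (-0.223,-7.425) -> (-4.523,0.023) [heading=120, draw]
    LT 150: heading 120 -> 270
    FD 12.1: (-4.523,0.023) -> (-4.523,-12.077) [heading=270, draw]
  ]
]
Final: pos=(-4.523,-12.077), heading=270, 21 segment(s) drawn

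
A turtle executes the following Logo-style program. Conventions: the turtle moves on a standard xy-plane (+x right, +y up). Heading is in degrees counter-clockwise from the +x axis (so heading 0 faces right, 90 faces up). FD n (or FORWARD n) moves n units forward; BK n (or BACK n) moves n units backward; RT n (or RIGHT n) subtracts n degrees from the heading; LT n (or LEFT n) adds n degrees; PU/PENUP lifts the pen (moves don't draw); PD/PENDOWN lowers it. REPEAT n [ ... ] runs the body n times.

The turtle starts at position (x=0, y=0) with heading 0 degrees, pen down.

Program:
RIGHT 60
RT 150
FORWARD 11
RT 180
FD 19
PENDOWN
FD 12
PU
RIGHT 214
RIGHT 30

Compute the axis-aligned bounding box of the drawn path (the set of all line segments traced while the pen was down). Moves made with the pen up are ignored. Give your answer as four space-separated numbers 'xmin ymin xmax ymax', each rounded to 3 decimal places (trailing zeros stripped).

Answer: -9.526 -10 17.321 5.5

Derivation:
Executing turtle program step by step:
Start: pos=(0,0), heading=0, pen down
RT 60: heading 0 -> 300
RT 150: heading 300 -> 150
FD 11: (0,0) -> (-9.526,5.5) [heading=150, draw]
RT 180: heading 150 -> 330
FD 19: (-9.526,5.5) -> (6.928,-4) [heading=330, draw]
PD: pen down
FD 12: (6.928,-4) -> (17.321,-10) [heading=330, draw]
PU: pen up
RT 214: heading 330 -> 116
RT 30: heading 116 -> 86
Final: pos=(17.321,-10), heading=86, 3 segment(s) drawn

Segment endpoints: x in {-9.526, 0, 6.928, 17.321}, y in {-10, -4, 0, 5.5}
xmin=-9.526, ymin=-10, xmax=17.321, ymax=5.5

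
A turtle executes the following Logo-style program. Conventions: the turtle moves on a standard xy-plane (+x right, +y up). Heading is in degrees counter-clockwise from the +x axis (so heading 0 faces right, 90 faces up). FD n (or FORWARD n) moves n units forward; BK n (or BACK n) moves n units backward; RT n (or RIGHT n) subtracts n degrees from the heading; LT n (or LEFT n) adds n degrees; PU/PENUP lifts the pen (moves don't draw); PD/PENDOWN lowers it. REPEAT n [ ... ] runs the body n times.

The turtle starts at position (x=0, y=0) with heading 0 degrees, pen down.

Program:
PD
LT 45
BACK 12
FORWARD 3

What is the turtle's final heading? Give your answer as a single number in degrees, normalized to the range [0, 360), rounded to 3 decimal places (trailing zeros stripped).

Answer: 45

Derivation:
Executing turtle program step by step:
Start: pos=(0,0), heading=0, pen down
PD: pen down
LT 45: heading 0 -> 45
BK 12: (0,0) -> (-8.485,-8.485) [heading=45, draw]
FD 3: (-8.485,-8.485) -> (-6.364,-6.364) [heading=45, draw]
Final: pos=(-6.364,-6.364), heading=45, 2 segment(s) drawn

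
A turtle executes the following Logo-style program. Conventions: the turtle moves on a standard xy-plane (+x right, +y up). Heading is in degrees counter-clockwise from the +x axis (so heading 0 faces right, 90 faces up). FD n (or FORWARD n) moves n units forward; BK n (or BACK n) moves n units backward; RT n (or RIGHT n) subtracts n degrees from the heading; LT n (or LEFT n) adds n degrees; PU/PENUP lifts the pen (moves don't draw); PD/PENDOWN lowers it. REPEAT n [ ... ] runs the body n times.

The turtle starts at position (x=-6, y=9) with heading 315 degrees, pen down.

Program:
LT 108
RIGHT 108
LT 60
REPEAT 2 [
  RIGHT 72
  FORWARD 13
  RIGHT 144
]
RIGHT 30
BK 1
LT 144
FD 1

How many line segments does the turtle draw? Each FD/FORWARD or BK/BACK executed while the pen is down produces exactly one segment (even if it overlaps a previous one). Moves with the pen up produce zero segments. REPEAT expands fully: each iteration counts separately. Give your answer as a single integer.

Answer: 4

Derivation:
Executing turtle program step by step:
Start: pos=(-6,9), heading=315, pen down
LT 108: heading 315 -> 63
RT 108: heading 63 -> 315
LT 60: heading 315 -> 15
REPEAT 2 [
  -- iteration 1/2 --
  RT 72: heading 15 -> 303
  FD 13: (-6,9) -> (1.08,-1.903) [heading=303, draw]
  RT 144: heading 303 -> 159
  -- iteration 2/2 --
  RT 72: heading 159 -> 87
  FD 13: (1.08,-1.903) -> (1.761,11.079) [heading=87, draw]
  RT 144: heading 87 -> 303
]
RT 30: heading 303 -> 273
BK 1: (1.761,11.079) -> (1.708,12.078) [heading=273, draw]
LT 144: heading 273 -> 57
FD 1: (1.708,12.078) -> (2.253,12.917) [heading=57, draw]
Final: pos=(2.253,12.917), heading=57, 4 segment(s) drawn
Segments drawn: 4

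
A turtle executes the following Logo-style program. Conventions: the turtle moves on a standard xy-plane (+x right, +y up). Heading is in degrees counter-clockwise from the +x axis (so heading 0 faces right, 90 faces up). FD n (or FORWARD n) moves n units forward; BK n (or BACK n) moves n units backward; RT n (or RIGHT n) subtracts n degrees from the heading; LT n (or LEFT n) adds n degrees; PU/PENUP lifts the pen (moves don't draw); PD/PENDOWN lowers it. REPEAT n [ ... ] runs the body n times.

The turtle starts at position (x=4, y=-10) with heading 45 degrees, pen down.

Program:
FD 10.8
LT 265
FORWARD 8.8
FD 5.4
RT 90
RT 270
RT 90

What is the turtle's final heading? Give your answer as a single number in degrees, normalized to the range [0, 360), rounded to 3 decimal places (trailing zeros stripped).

Answer: 220

Derivation:
Executing turtle program step by step:
Start: pos=(4,-10), heading=45, pen down
FD 10.8: (4,-10) -> (11.637,-2.363) [heading=45, draw]
LT 265: heading 45 -> 310
FD 8.8: (11.637,-2.363) -> (17.293,-9.104) [heading=310, draw]
FD 5.4: (17.293,-9.104) -> (20.764,-13.241) [heading=310, draw]
RT 90: heading 310 -> 220
RT 270: heading 220 -> 310
RT 90: heading 310 -> 220
Final: pos=(20.764,-13.241), heading=220, 3 segment(s) drawn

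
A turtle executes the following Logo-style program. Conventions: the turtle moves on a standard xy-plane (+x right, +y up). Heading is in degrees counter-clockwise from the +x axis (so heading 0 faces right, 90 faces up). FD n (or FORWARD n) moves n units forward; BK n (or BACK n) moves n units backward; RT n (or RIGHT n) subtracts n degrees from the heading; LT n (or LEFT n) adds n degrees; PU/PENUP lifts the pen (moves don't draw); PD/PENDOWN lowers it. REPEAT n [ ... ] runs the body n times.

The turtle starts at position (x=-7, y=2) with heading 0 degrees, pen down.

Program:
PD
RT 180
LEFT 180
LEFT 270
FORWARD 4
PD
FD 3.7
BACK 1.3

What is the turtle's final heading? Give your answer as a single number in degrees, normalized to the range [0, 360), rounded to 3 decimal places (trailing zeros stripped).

Answer: 270

Derivation:
Executing turtle program step by step:
Start: pos=(-7,2), heading=0, pen down
PD: pen down
RT 180: heading 0 -> 180
LT 180: heading 180 -> 0
LT 270: heading 0 -> 270
FD 4: (-7,2) -> (-7,-2) [heading=270, draw]
PD: pen down
FD 3.7: (-7,-2) -> (-7,-5.7) [heading=270, draw]
BK 1.3: (-7,-5.7) -> (-7,-4.4) [heading=270, draw]
Final: pos=(-7,-4.4), heading=270, 3 segment(s) drawn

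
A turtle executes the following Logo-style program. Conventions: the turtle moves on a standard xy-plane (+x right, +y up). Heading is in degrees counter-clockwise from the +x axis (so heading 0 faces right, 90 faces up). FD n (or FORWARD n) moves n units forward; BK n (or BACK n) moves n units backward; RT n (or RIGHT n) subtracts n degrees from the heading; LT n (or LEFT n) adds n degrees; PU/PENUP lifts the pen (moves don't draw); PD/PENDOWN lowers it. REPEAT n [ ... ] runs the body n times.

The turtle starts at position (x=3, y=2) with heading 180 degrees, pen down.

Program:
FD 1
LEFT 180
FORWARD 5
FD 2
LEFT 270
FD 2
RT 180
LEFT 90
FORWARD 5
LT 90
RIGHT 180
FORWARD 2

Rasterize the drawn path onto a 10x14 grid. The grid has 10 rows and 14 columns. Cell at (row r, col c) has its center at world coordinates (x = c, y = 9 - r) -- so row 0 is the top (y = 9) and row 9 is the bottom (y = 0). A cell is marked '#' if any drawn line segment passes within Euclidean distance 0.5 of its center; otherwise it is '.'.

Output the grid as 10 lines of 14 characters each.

Answer: ..............
..............
..............
..............
..............
..............
..............
..########....
....#....#....
....######....

Derivation:
Segment 0: (3,2) -> (2,2)
Segment 1: (2,2) -> (7,2)
Segment 2: (7,2) -> (9,2)
Segment 3: (9,2) -> (9,-0)
Segment 4: (9,-0) -> (4,0)
Segment 5: (4,0) -> (4,2)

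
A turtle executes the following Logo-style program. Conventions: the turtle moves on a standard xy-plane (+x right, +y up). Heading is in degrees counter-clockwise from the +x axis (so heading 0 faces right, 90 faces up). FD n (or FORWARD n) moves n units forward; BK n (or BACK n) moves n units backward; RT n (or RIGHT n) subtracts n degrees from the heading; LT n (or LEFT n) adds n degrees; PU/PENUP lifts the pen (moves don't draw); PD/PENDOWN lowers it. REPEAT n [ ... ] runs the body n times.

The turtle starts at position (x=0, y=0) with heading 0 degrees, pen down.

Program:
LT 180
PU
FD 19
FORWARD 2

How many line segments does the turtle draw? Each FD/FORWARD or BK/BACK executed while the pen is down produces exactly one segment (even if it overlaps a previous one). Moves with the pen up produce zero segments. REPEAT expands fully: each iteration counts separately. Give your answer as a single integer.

Answer: 0

Derivation:
Executing turtle program step by step:
Start: pos=(0,0), heading=0, pen down
LT 180: heading 0 -> 180
PU: pen up
FD 19: (0,0) -> (-19,0) [heading=180, move]
FD 2: (-19,0) -> (-21,0) [heading=180, move]
Final: pos=(-21,0), heading=180, 0 segment(s) drawn
Segments drawn: 0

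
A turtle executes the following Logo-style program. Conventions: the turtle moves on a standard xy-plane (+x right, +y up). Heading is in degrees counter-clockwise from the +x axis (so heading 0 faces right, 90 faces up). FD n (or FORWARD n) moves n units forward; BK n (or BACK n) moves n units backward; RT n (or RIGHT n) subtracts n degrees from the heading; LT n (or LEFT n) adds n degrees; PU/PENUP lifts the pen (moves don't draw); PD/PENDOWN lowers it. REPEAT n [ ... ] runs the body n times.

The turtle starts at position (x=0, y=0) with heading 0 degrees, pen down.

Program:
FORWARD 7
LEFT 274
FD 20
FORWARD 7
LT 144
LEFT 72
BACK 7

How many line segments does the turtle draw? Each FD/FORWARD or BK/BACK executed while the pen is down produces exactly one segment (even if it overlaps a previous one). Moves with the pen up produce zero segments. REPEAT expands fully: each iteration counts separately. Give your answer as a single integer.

Executing turtle program step by step:
Start: pos=(0,0), heading=0, pen down
FD 7: (0,0) -> (7,0) [heading=0, draw]
LT 274: heading 0 -> 274
FD 20: (7,0) -> (8.395,-19.951) [heading=274, draw]
FD 7: (8.395,-19.951) -> (8.883,-26.934) [heading=274, draw]
LT 144: heading 274 -> 58
LT 72: heading 58 -> 130
BK 7: (8.883,-26.934) -> (13.383,-32.297) [heading=130, draw]
Final: pos=(13.383,-32.297), heading=130, 4 segment(s) drawn
Segments drawn: 4

Answer: 4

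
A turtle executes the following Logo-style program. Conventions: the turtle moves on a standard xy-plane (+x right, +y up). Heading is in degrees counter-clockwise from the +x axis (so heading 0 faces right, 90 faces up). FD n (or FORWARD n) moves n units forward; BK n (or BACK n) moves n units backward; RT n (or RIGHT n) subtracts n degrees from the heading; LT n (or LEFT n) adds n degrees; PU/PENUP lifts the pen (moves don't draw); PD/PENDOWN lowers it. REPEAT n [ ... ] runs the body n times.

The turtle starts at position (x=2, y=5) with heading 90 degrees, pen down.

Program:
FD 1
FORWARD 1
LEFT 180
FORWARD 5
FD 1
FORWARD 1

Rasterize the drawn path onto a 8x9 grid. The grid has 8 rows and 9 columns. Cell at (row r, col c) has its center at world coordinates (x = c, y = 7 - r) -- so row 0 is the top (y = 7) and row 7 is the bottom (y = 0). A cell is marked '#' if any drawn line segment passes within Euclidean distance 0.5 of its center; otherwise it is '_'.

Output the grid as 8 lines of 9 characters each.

Answer: __#______
__#______
__#______
__#______
__#______
__#______
__#______
__#______

Derivation:
Segment 0: (2,5) -> (2,6)
Segment 1: (2,6) -> (2,7)
Segment 2: (2,7) -> (2,2)
Segment 3: (2,2) -> (2,1)
Segment 4: (2,1) -> (2,0)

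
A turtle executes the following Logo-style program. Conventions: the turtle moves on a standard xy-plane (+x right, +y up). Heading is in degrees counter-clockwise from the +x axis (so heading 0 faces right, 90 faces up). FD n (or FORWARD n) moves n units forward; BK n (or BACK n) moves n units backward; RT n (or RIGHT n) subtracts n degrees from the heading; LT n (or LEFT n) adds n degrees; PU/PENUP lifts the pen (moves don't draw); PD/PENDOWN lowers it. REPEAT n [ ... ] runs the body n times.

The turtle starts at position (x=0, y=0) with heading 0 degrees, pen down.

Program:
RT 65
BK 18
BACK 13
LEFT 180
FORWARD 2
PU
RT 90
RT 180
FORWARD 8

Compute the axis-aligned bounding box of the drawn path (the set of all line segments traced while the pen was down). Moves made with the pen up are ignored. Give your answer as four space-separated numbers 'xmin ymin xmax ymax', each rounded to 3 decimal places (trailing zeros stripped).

Answer: -13.946 0 0 29.908

Derivation:
Executing turtle program step by step:
Start: pos=(0,0), heading=0, pen down
RT 65: heading 0 -> 295
BK 18: (0,0) -> (-7.607,16.314) [heading=295, draw]
BK 13: (-7.607,16.314) -> (-13.101,28.096) [heading=295, draw]
LT 180: heading 295 -> 115
FD 2: (-13.101,28.096) -> (-13.946,29.908) [heading=115, draw]
PU: pen up
RT 90: heading 115 -> 25
RT 180: heading 25 -> 205
FD 8: (-13.946,29.908) -> (-21.197,26.527) [heading=205, move]
Final: pos=(-21.197,26.527), heading=205, 3 segment(s) drawn

Segment endpoints: x in {-13.946, -13.101, -7.607, 0}, y in {0, 16.314, 28.096, 29.908}
xmin=-13.946, ymin=0, xmax=0, ymax=29.908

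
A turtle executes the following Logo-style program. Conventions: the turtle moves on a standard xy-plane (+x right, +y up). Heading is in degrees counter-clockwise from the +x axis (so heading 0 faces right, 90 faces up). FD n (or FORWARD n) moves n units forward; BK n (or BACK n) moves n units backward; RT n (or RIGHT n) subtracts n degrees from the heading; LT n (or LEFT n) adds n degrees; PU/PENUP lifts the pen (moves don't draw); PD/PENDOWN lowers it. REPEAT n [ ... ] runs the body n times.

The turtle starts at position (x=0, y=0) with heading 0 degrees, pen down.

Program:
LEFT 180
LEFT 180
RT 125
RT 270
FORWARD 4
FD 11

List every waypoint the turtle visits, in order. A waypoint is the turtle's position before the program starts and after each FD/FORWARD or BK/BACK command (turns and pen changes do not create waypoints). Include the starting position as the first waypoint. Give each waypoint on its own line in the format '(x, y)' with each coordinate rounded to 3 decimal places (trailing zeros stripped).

Answer: (0, 0)
(3.277, -2.294)
(12.287, -8.604)

Derivation:
Executing turtle program step by step:
Start: pos=(0,0), heading=0, pen down
LT 180: heading 0 -> 180
LT 180: heading 180 -> 0
RT 125: heading 0 -> 235
RT 270: heading 235 -> 325
FD 4: (0,0) -> (3.277,-2.294) [heading=325, draw]
FD 11: (3.277,-2.294) -> (12.287,-8.604) [heading=325, draw]
Final: pos=(12.287,-8.604), heading=325, 2 segment(s) drawn
Waypoints (3 total):
(0, 0)
(3.277, -2.294)
(12.287, -8.604)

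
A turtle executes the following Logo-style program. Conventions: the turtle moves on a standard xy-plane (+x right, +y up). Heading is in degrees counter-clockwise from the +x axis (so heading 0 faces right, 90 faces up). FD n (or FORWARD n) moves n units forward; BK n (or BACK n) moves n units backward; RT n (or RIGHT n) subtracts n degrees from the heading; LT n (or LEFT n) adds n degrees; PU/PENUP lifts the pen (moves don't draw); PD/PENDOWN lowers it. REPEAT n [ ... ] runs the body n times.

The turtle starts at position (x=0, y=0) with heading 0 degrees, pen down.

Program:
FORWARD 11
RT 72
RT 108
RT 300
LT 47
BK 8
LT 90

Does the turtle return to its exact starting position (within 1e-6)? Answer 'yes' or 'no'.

Executing turtle program step by step:
Start: pos=(0,0), heading=0, pen down
FD 11: (0,0) -> (11,0) [heading=0, draw]
RT 72: heading 0 -> 288
RT 108: heading 288 -> 180
RT 300: heading 180 -> 240
LT 47: heading 240 -> 287
BK 8: (11,0) -> (8.661,7.65) [heading=287, draw]
LT 90: heading 287 -> 17
Final: pos=(8.661,7.65), heading=17, 2 segment(s) drawn

Start position: (0, 0)
Final position: (8.661, 7.65)
Distance = 11.556; >= 1e-6 -> NOT closed

Answer: no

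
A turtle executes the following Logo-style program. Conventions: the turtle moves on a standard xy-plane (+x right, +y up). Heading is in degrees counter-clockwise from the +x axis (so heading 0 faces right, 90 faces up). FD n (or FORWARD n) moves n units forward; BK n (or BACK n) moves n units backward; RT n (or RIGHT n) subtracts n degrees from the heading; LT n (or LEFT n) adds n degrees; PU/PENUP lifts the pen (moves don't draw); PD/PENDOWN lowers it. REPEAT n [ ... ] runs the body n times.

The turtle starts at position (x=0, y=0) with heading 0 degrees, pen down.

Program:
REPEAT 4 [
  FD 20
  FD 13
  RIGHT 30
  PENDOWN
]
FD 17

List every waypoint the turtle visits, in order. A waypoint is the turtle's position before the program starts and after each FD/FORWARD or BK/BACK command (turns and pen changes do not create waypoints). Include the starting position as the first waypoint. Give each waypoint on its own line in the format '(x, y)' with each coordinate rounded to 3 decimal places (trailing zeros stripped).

Executing turtle program step by step:
Start: pos=(0,0), heading=0, pen down
REPEAT 4 [
  -- iteration 1/4 --
  FD 20: (0,0) -> (20,0) [heading=0, draw]
  FD 13: (20,0) -> (33,0) [heading=0, draw]
  RT 30: heading 0 -> 330
  PD: pen down
  -- iteration 2/4 --
  FD 20: (33,0) -> (50.321,-10) [heading=330, draw]
  FD 13: (50.321,-10) -> (61.579,-16.5) [heading=330, draw]
  RT 30: heading 330 -> 300
  PD: pen down
  -- iteration 3/4 --
  FD 20: (61.579,-16.5) -> (71.579,-33.821) [heading=300, draw]
  FD 13: (71.579,-33.821) -> (78.079,-45.079) [heading=300, draw]
  RT 30: heading 300 -> 270
  PD: pen down
  -- iteration 4/4 --
  FD 20: (78.079,-45.079) -> (78.079,-65.079) [heading=270, draw]
  FD 13: (78.079,-65.079) -> (78.079,-78.079) [heading=270, draw]
  RT 30: heading 270 -> 240
  PD: pen down
]
FD 17: (78.079,-78.079) -> (69.579,-92.801) [heading=240, draw]
Final: pos=(69.579,-92.801), heading=240, 9 segment(s) drawn
Waypoints (10 total):
(0, 0)
(20, 0)
(33, 0)
(50.321, -10)
(61.579, -16.5)
(71.579, -33.821)
(78.079, -45.079)
(78.079, -65.079)
(78.079, -78.079)
(69.579, -92.801)

Answer: (0, 0)
(20, 0)
(33, 0)
(50.321, -10)
(61.579, -16.5)
(71.579, -33.821)
(78.079, -45.079)
(78.079, -65.079)
(78.079, -78.079)
(69.579, -92.801)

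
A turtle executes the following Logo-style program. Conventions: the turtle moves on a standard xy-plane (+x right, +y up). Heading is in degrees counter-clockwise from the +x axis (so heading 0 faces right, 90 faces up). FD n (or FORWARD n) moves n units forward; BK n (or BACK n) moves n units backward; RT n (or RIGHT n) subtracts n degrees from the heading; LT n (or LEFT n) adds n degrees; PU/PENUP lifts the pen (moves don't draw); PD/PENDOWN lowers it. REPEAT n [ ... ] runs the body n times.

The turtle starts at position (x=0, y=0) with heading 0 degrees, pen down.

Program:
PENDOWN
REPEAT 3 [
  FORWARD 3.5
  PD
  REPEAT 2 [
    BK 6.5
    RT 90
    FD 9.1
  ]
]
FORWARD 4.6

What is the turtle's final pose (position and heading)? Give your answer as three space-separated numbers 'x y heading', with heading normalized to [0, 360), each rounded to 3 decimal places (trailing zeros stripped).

Executing turtle program step by step:
Start: pos=(0,0), heading=0, pen down
PD: pen down
REPEAT 3 [
  -- iteration 1/3 --
  FD 3.5: (0,0) -> (3.5,0) [heading=0, draw]
  PD: pen down
  REPEAT 2 [
    -- iteration 1/2 --
    BK 6.5: (3.5,0) -> (-3,0) [heading=0, draw]
    RT 90: heading 0 -> 270
    FD 9.1: (-3,0) -> (-3,-9.1) [heading=270, draw]
    -- iteration 2/2 --
    BK 6.5: (-3,-9.1) -> (-3,-2.6) [heading=270, draw]
    RT 90: heading 270 -> 180
    FD 9.1: (-3,-2.6) -> (-12.1,-2.6) [heading=180, draw]
  ]
  -- iteration 2/3 --
  FD 3.5: (-12.1,-2.6) -> (-15.6,-2.6) [heading=180, draw]
  PD: pen down
  REPEAT 2 [
    -- iteration 1/2 --
    BK 6.5: (-15.6,-2.6) -> (-9.1,-2.6) [heading=180, draw]
    RT 90: heading 180 -> 90
    FD 9.1: (-9.1,-2.6) -> (-9.1,6.5) [heading=90, draw]
    -- iteration 2/2 --
    BK 6.5: (-9.1,6.5) -> (-9.1,0) [heading=90, draw]
    RT 90: heading 90 -> 0
    FD 9.1: (-9.1,0) -> (0,0) [heading=0, draw]
  ]
  -- iteration 3/3 --
  FD 3.5: (0,0) -> (3.5,0) [heading=0, draw]
  PD: pen down
  REPEAT 2 [
    -- iteration 1/2 --
    BK 6.5: (3.5,0) -> (-3,0) [heading=0, draw]
    RT 90: heading 0 -> 270
    FD 9.1: (-3,0) -> (-3,-9.1) [heading=270, draw]
    -- iteration 2/2 --
    BK 6.5: (-3,-9.1) -> (-3,-2.6) [heading=270, draw]
    RT 90: heading 270 -> 180
    FD 9.1: (-3,-2.6) -> (-12.1,-2.6) [heading=180, draw]
  ]
]
FD 4.6: (-12.1,-2.6) -> (-16.7,-2.6) [heading=180, draw]
Final: pos=(-16.7,-2.6), heading=180, 16 segment(s) drawn

Answer: -16.7 -2.6 180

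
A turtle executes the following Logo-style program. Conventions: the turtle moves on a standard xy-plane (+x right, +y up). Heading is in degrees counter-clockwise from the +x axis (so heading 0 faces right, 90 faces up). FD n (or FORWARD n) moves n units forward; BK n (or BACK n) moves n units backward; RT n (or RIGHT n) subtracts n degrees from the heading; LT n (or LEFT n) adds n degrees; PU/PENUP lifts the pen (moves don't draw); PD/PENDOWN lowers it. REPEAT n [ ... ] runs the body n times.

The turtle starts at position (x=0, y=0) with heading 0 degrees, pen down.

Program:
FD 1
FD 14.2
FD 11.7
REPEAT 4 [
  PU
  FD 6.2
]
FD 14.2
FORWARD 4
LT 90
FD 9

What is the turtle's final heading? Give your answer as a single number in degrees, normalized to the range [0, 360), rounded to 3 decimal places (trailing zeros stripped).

Answer: 90

Derivation:
Executing turtle program step by step:
Start: pos=(0,0), heading=0, pen down
FD 1: (0,0) -> (1,0) [heading=0, draw]
FD 14.2: (1,0) -> (15.2,0) [heading=0, draw]
FD 11.7: (15.2,0) -> (26.9,0) [heading=0, draw]
REPEAT 4 [
  -- iteration 1/4 --
  PU: pen up
  FD 6.2: (26.9,0) -> (33.1,0) [heading=0, move]
  -- iteration 2/4 --
  PU: pen up
  FD 6.2: (33.1,0) -> (39.3,0) [heading=0, move]
  -- iteration 3/4 --
  PU: pen up
  FD 6.2: (39.3,0) -> (45.5,0) [heading=0, move]
  -- iteration 4/4 --
  PU: pen up
  FD 6.2: (45.5,0) -> (51.7,0) [heading=0, move]
]
FD 14.2: (51.7,0) -> (65.9,0) [heading=0, move]
FD 4: (65.9,0) -> (69.9,0) [heading=0, move]
LT 90: heading 0 -> 90
FD 9: (69.9,0) -> (69.9,9) [heading=90, move]
Final: pos=(69.9,9), heading=90, 3 segment(s) drawn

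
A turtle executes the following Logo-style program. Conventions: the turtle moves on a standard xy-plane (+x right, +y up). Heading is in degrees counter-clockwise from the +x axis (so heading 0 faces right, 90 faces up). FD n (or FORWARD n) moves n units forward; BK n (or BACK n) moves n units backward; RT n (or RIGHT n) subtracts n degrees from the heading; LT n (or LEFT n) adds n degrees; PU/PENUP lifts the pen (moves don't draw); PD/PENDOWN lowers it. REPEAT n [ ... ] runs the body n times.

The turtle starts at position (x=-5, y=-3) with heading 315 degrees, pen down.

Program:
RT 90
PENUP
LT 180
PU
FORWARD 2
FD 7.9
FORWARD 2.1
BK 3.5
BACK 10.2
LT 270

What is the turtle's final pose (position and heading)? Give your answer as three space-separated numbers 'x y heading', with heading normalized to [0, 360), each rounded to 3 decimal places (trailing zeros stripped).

Answer: -6.202 -4.202 315

Derivation:
Executing turtle program step by step:
Start: pos=(-5,-3), heading=315, pen down
RT 90: heading 315 -> 225
PU: pen up
LT 180: heading 225 -> 45
PU: pen up
FD 2: (-5,-3) -> (-3.586,-1.586) [heading=45, move]
FD 7.9: (-3.586,-1.586) -> (2,4) [heading=45, move]
FD 2.1: (2,4) -> (3.485,5.485) [heading=45, move]
BK 3.5: (3.485,5.485) -> (1.01,3.01) [heading=45, move]
BK 10.2: (1.01,3.01) -> (-6.202,-4.202) [heading=45, move]
LT 270: heading 45 -> 315
Final: pos=(-6.202,-4.202), heading=315, 0 segment(s) drawn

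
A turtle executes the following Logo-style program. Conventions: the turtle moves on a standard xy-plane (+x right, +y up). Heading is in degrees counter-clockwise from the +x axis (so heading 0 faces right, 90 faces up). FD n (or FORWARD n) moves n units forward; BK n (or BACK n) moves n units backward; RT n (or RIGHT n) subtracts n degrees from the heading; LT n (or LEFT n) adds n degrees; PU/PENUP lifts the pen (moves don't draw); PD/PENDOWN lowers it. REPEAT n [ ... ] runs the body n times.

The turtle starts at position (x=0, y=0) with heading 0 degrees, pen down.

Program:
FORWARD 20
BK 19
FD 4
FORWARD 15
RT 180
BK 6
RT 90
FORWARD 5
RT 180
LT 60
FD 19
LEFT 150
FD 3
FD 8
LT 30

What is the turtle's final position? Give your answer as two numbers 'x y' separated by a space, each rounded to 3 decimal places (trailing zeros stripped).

Answer: 36.954 5.026

Derivation:
Executing turtle program step by step:
Start: pos=(0,0), heading=0, pen down
FD 20: (0,0) -> (20,0) [heading=0, draw]
BK 19: (20,0) -> (1,0) [heading=0, draw]
FD 4: (1,0) -> (5,0) [heading=0, draw]
FD 15: (5,0) -> (20,0) [heading=0, draw]
RT 180: heading 0 -> 180
BK 6: (20,0) -> (26,0) [heading=180, draw]
RT 90: heading 180 -> 90
FD 5: (26,0) -> (26,5) [heading=90, draw]
RT 180: heading 90 -> 270
LT 60: heading 270 -> 330
FD 19: (26,5) -> (42.454,-4.5) [heading=330, draw]
LT 150: heading 330 -> 120
FD 3: (42.454,-4.5) -> (40.954,-1.902) [heading=120, draw]
FD 8: (40.954,-1.902) -> (36.954,5.026) [heading=120, draw]
LT 30: heading 120 -> 150
Final: pos=(36.954,5.026), heading=150, 9 segment(s) drawn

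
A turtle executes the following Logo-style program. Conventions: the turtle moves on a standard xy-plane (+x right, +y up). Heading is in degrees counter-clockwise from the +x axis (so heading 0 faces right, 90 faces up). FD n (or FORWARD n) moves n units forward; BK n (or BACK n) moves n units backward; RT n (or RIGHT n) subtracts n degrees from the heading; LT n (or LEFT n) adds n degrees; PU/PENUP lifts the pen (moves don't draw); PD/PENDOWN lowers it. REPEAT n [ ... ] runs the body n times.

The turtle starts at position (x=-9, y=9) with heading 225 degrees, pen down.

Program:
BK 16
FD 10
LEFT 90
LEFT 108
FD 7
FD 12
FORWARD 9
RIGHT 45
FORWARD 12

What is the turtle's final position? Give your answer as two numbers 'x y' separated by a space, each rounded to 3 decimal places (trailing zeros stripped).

Executing turtle program step by step:
Start: pos=(-9,9), heading=225, pen down
BK 16: (-9,9) -> (2.314,20.314) [heading=225, draw]
FD 10: (2.314,20.314) -> (-4.757,13.243) [heading=225, draw]
LT 90: heading 225 -> 315
LT 108: heading 315 -> 63
FD 7: (-4.757,13.243) -> (-1.579,19.48) [heading=63, draw]
FD 12: (-1.579,19.48) -> (3.868,30.172) [heading=63, draw]
FD 9: (3.868,30.172) -> (7.954,38.191) [heading=63, draw]
RT 45: heading 63 -> 18
FD 12: (7.954,38.191) -> (19.367,41.899) [heading=18, draw]
Final: pos=(19.367,41.899), heading=18, 6 segment(s) drawn

Answer: 19.367 41.899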